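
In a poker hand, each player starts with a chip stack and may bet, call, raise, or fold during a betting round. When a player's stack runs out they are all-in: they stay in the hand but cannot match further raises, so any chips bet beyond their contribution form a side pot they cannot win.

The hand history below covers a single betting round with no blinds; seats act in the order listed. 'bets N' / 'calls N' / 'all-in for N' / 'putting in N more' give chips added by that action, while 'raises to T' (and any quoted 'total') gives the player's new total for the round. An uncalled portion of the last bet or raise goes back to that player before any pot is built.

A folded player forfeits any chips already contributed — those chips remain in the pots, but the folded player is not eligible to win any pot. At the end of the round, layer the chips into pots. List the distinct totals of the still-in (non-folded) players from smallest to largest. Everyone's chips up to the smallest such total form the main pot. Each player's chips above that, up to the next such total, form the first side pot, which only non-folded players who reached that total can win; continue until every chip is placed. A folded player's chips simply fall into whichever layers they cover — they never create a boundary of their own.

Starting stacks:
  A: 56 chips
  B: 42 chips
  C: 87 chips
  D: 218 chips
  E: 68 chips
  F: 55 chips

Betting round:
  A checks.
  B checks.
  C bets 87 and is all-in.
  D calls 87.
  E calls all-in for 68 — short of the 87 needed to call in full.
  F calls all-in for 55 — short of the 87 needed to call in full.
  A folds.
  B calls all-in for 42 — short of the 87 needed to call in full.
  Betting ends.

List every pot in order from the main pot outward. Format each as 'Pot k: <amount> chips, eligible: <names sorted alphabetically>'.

Contributions: B=42, C=87, D=87, E=68, F=55
Folded: A
Pot levels (distinct totals of non-folded players): 42, 55, 68, 87
Layer 1-42: 42 each from B, C, D, E, F = 42*5 = 210 chips; eligible B, C, D, E, F
Layer 43-55: 13 each from C, D, E, F = 13*4 = 52 chips; eligible C, D, E, F
Layer 56-68: 13 each from C, D, E = 13*3 = 39 chips; eligible C, D, E
Layer 69-87: 19 each from C, D = 19*2 = 38 chips; eligible C, D

Pot 1: 210 chips, eligible: B, C, D, E, F
Pot 2: 52 chips, eligible: C, D, E, F
Pot 3: 39 chips, eligible: C, D, E
Pot 4: 38 chips, eligible: C, D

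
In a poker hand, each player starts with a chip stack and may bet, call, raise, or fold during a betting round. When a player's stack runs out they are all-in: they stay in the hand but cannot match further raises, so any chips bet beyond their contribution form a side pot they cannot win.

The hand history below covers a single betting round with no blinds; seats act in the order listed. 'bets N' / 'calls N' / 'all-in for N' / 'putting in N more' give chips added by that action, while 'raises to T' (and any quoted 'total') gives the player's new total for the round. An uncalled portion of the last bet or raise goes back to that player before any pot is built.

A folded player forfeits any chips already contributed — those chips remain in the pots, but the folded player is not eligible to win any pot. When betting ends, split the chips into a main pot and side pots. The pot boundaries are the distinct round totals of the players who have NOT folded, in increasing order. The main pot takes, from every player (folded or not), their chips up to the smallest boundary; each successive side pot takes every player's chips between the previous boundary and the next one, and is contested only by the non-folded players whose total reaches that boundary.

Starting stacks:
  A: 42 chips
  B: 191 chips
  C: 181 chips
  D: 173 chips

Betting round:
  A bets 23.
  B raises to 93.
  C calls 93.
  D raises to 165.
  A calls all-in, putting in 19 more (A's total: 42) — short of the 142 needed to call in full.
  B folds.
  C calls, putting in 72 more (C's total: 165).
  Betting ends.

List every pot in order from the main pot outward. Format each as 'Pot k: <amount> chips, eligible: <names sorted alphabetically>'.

Contributions: A=42, B=93, C=165, D=165
Folded: B
Pot levels (distinct totals of non-folded players): 42, 165
Layer 1-42: 42 each from A, B, C, D = 42*4 = 168 chips; eligible A, C, D
Layer 43-165: B 51 + C 123 + D 123 = 297 chips; eligible C, D

Pot 1: 168 chips, eligible: A, C, D
Pot 2: 297 chips, eligible: C, D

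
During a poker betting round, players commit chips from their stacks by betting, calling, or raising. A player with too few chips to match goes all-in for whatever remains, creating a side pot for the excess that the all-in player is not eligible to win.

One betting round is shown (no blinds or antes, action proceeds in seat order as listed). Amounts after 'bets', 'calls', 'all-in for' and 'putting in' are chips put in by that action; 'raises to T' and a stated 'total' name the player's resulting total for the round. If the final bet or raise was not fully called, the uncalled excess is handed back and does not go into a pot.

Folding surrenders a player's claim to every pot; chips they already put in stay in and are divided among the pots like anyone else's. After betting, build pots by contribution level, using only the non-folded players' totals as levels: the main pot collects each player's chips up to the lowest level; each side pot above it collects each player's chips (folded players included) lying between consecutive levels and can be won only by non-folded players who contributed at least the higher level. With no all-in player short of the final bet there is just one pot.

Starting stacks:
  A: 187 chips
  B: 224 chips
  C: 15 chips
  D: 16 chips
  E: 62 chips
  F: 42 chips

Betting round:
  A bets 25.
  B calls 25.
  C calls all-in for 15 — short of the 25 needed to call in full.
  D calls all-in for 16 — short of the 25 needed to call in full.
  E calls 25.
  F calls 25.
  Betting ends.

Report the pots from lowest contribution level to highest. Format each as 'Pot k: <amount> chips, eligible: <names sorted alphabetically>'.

Contributions: A=25, B=25, C=15, D=16, E=25, F=25
Pot levels (distinct totals of non-folded players): 15, 16, 25
Layer 1-15: 15 each from A, B, C, D, E, F = 15*6 = 90 chips; eligible A, B, C, D, E, F
Layer 16-16: 1 each from A, B, D, E, F = 1*5 = 5 chips; eligible A, B, D, E, F
Layer 17-25: 9 each from A, B, E, F = 9*4 = 36 chips; eligible A, B, E, F

Pot 1: 90 chips, eligible: A, B, C, D, E, F
Pot 2: 5 chips, eligible: A, B, D, E, F
Pot 3: 36 chips, eligible: A, B, E, F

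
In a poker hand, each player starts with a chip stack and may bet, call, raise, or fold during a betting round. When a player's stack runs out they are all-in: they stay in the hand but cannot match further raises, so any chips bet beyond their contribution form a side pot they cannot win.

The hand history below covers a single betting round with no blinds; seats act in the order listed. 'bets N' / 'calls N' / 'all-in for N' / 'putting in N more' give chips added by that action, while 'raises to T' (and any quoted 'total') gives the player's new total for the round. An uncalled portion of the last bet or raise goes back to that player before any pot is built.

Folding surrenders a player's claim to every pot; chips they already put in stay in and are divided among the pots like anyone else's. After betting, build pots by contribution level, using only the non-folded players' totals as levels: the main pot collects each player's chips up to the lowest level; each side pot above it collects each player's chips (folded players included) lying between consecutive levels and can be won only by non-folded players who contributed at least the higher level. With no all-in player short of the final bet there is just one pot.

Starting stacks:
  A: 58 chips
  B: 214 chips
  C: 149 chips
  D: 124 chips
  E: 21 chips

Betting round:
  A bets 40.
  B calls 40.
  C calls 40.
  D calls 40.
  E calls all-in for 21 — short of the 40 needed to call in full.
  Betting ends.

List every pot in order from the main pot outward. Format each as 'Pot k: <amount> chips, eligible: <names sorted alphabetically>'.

Contributions: A=40, B=40, C=40, D=40, E=21
Pot levels (distinct totals of non-folded players): 21, 40
Layer 1-21: 21 each from A, B, C, D, E = 21*5 = 105 chips; eligible A, B, C, D, E
Layer 22-40: 19 each from A, B, C, D = 19*4 = 76 chips; eligible A, B, C, D

Pot 1: 105 chips, eligible: A, B, C, D, E
Pot 2: 76 chips, eligible: A, B, C, D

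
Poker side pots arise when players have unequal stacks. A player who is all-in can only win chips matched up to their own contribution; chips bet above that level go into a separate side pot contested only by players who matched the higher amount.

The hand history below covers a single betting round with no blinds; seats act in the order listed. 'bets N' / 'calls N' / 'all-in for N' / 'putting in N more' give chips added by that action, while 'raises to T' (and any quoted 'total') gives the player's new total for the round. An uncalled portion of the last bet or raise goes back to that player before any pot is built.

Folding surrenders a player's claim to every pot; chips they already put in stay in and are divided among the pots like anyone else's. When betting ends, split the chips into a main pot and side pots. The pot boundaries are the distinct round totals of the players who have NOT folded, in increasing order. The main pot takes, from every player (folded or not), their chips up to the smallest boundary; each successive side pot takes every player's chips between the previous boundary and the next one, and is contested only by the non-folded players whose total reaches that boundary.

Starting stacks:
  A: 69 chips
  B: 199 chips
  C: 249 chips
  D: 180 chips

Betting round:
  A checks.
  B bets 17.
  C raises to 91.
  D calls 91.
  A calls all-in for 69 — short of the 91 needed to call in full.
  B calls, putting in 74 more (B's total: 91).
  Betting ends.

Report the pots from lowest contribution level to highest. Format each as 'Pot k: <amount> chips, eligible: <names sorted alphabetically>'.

Pot 1: 276 chips, eligible: A, B, C, D
Pot 2: 66 chips, eligible: B, C, D

Derivation:
Contributions: A=69, B=91, C=91, D=91
Pot levels (distinct totals of non-folded players): 69, 91
Layer 1-69: 69 each from A, B, C, D = 69*4 = 276 chips; eligible A, B, C, D
Layer 70-91: 22 each from B, C, D = 22*3 = 66 chips; eligible B, C, D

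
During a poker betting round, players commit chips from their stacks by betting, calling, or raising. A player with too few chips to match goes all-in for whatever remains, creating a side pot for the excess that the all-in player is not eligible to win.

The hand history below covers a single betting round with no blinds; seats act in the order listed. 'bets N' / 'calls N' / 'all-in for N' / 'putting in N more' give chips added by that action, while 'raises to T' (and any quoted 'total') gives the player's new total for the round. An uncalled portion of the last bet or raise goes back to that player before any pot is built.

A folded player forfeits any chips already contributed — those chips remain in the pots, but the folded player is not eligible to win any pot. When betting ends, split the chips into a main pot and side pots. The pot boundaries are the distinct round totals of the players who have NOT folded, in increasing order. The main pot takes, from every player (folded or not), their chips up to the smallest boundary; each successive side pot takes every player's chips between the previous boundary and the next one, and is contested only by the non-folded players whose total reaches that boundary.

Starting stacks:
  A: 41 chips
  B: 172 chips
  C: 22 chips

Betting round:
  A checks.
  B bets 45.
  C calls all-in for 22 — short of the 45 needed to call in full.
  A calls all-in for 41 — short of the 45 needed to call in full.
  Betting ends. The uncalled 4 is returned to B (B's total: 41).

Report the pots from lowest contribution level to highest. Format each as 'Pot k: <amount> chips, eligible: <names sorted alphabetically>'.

Pot 1: 66 chips, eligible: A, B, C
Pot 2: 38 chips, eligible: A, B

Derivation:
Contributions (after 4 returned to B): A=41, B=41, C=22
Pot levels (distinct totals of non-folded players): 22, 41
Layer 1-22: 22 each from A, B, C = 22*3 = 66 chips; eligible A, B, C
Layer 23-41: 19 each from A, B = 19*2 = 38 chips; eligible A, B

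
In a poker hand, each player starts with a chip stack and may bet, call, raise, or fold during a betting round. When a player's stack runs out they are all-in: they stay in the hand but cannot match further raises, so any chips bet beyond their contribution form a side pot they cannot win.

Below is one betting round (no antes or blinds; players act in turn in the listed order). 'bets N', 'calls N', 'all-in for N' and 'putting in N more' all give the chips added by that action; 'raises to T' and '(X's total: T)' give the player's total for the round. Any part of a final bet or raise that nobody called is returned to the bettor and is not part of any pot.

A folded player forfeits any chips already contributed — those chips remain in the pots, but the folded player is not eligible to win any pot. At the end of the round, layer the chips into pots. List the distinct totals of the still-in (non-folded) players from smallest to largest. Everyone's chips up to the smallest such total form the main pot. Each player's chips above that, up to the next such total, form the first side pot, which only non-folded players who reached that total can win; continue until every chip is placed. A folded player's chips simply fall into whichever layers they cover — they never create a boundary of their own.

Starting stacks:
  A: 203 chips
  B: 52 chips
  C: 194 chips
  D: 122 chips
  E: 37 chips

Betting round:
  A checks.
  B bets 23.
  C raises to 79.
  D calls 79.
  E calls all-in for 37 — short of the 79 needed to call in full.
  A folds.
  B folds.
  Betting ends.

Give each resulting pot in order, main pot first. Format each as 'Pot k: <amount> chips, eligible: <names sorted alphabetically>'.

Contributions: B=23, C=79, D=79, E=37
Folded: A, B
Pot levels (distinct totals of non-folded players): 37, 79
Layer 1-37: B 23 + C 37 + D 37 + E 37 = 134 chips; eligible C, D, E
Layer 38-79: 42 each from C, D = 42*2 = 84 chips; eligible C, D

Pot 1: 134 chips, eligible: C, D, E
Pot 2: 84 chips, eligible: C, D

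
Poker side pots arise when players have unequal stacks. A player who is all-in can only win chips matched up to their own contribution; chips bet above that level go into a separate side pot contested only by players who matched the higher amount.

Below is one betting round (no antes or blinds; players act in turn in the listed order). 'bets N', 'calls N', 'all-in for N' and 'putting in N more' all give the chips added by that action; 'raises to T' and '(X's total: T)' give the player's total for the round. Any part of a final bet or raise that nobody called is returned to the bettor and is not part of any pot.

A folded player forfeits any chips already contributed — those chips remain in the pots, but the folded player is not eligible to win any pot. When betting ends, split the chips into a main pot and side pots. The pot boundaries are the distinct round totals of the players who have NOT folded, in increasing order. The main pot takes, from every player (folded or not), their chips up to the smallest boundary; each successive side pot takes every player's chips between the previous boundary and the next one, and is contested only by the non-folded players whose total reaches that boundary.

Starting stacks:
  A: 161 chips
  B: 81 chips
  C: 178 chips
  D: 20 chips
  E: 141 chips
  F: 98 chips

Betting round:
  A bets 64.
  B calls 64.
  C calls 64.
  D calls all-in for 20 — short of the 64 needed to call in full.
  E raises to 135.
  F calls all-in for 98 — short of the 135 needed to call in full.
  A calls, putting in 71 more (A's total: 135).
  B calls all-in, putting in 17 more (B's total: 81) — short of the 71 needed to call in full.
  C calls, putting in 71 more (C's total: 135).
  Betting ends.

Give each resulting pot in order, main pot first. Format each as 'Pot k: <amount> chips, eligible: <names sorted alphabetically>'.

Contributions: A=135, B=81, C=135, D=20, E=135, F=98
Pot levels (distinct totals of non-folded players): 20, 81, 98, 135
Layer 1-20: 20 each from A, B, C, D, E, F = 20*6 = 120 chips; eligible A, B, C, D, E, F
Layer 21-81: 61 each from A, B, C, E, F = 61*5 = 305 chips; eligible A, B, C, E, F
Layer 82-98: 17 each from A, C, E, F = 17*4 = 68 chips; eligible A, C, E, F
Layer 99-135: 37 each from A, C, E = 37*3 = 111 chips; eligible A, C, E

Pot 1: 120 chips, eligible: A, B, C, D, E, F
Pot 2: 305 chips, eligible: A, B, C, E, F
Pot 3: 68 chips, eligible: A, C, E, F
Pot 4: 111 chips, eligible: A, C, E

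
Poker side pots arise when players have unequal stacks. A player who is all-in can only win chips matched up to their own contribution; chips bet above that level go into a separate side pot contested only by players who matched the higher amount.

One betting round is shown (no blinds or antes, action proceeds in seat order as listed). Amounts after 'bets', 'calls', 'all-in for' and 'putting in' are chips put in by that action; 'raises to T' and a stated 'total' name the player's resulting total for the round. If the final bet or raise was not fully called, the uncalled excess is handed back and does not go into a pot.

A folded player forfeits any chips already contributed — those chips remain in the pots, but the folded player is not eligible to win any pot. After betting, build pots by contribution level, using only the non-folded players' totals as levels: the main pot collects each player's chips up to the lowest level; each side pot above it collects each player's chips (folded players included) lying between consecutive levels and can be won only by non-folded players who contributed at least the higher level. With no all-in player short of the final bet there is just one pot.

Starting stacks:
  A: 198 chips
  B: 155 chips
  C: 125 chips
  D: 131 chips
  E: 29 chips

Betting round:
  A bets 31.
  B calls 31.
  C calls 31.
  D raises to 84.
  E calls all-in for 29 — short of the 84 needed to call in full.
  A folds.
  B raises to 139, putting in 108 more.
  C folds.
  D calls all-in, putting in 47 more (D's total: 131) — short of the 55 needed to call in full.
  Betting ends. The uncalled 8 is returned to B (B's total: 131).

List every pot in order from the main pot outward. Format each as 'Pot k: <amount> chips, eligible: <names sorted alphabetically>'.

Contributions (after 8 returned to B): A=31, B=131, C=31, D=131, E=29
Folded: A, C
Pot levels (distinct totals of non-folded players): 29, 131
Layer 1-29: 29 each from A, B, C, D, E = 29*5 = 145 chips; eligible B, D, E
Layer 30-131: A 2 + B 102 + C 2 + D 102 = 208 chips; eligible B, D

Pot 1: 145 chips, eligible: B, D, E
Pot 2: 208 chips, eligible: B, D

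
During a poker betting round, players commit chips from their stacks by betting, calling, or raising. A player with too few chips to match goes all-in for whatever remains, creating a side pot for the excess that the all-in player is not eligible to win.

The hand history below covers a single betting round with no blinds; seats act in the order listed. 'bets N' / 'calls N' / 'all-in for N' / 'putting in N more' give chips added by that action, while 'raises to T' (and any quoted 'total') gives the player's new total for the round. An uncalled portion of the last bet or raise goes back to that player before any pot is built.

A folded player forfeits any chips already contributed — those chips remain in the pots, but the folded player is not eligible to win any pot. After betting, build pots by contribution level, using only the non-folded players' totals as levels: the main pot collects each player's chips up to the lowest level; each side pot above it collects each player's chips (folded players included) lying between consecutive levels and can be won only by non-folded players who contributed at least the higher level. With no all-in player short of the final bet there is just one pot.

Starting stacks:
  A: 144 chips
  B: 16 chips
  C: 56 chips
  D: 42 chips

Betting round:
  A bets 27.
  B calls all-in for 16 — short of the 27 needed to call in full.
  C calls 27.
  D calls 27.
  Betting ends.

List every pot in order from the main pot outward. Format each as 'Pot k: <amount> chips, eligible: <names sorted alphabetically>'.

Contributions: A=27, B=16, C=27, D=27
Pot levels (distinct totals of non-folded players): 16, 27
Layer 1-16: 16 each from A, B, C, D = 16*4 = 64 chips; eligible A, B, C, D
Layer 17-27: 11 each from A, C, D = 11*3 = 33 chips; eligible A, C, D

Pot 1: 64 chips, eligible: A, B, C, D
Pot 2: 33 chips, eligible: A, C, D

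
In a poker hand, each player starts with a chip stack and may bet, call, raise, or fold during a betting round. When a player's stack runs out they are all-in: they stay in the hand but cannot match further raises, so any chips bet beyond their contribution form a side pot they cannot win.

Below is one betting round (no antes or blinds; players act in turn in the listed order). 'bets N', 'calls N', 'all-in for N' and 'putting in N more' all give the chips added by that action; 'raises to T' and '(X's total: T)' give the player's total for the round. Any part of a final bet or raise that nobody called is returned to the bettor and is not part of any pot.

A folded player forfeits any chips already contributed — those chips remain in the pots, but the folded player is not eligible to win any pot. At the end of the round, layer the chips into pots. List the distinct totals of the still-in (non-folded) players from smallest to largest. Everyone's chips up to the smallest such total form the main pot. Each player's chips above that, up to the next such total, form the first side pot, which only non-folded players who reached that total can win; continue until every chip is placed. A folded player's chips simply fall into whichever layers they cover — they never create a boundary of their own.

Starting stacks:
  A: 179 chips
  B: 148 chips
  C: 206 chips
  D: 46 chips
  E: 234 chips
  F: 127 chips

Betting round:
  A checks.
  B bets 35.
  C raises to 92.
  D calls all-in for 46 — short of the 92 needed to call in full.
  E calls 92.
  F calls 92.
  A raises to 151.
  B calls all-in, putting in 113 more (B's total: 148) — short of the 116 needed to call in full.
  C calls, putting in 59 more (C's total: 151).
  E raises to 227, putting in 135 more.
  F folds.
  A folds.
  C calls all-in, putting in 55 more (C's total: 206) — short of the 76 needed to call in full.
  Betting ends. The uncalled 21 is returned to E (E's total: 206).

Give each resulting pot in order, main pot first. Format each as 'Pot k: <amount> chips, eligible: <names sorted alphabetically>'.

Contributions (after 21 returned to E): A=151, B=148, C=206, D=46, E=206, F=92
Folded: A, F
Pot levels (distinct totals of non-folded players): 46, 148, 206
Layer 1-46: 46 each from A, B, C, D, E, F = 46*6 = 276 chips; eligible B, C, D, E
Layer 47-148: A 102 + B 102 + C 102 + E 102 + F 46 = 454 chips; eligible B, C, E
Layer 149-206: A 3 + C 58 + E 58 = 119 chips; eligible C, E

Pot 1: 276 chips, eligible: B, C, D, E
Pot 2: 454 chips, eligible: B, C, E
Pot 3: 119 chips, eligible: C, E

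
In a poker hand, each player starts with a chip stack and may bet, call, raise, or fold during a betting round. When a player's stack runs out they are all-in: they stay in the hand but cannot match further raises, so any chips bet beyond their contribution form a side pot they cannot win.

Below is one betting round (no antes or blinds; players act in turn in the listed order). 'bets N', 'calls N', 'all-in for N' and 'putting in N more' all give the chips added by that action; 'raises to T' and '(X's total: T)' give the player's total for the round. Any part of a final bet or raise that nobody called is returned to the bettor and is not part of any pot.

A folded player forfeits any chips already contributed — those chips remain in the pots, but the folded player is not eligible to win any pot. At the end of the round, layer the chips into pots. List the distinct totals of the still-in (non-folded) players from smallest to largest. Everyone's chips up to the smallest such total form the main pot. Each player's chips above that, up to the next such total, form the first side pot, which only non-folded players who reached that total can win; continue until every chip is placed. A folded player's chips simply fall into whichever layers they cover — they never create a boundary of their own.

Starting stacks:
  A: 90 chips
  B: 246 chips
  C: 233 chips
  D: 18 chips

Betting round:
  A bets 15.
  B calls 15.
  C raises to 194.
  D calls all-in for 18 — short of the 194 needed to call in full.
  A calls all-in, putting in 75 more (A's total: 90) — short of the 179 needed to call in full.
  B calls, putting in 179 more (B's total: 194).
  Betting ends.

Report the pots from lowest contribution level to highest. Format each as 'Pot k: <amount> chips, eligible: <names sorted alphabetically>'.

Pot 1: 72 chips, eligible: A, B, C, D
Pot 2: 216 chips, eligible: A, B, C
Pot 3: 208 chips, eligible: B, C

Derivation:
Contributions: A=90, B=194, C=194, D=18
Pot levels (distinct totals of non-folded players): 18, 90, 194
Layer 1-18: 18 each from A, B, C, D = 18*4 = 72 chips; eligible A, B, C, D
Layer 19-90: 72 each from A, B, C = 72*3 = 216 chips; eligible A, B, C
Layer 91-194: 104 each from B, C = 104*2 = 208 chips; eligible B, C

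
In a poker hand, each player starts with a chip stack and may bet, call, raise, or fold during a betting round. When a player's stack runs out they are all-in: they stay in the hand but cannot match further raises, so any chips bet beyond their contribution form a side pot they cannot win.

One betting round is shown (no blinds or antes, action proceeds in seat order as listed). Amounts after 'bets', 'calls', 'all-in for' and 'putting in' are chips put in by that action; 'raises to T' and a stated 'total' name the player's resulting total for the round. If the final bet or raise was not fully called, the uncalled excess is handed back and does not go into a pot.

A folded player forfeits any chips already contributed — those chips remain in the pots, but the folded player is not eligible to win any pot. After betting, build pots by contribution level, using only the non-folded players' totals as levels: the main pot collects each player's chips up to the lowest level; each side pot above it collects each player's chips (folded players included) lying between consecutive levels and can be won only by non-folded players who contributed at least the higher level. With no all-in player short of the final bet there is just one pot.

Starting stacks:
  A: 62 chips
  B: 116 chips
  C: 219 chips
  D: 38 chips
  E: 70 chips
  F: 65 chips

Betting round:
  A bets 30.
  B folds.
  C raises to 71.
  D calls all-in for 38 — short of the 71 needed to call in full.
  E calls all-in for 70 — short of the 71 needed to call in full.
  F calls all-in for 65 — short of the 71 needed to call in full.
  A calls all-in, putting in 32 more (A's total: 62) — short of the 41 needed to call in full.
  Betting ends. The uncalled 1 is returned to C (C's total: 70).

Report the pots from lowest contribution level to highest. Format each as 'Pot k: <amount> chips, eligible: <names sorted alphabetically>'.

Contributions (after 1 returned to C): A=62, C=70, D=38, E=70, F=65
Folded: B
Pot levels (distinct totals of non-folded players): 38, 62, 65, 70
Layer 1-38: 38 each from A, C, D, E, F = 38*5 = 190 chips; eligible A, C, D, E, F
Layer 39-62: 24 each from A, C, E, F = 24*4 = 96 chips; eligible A, C, E, F
Layer 63-65: 3 each from C, E, F = 3*3 = 9 chips; eligible C, E, F
Layer 66-70: 5 each from C, E = 5*2 = 10 chips; eligible C, E

Pot 1: 190 chips, eligible: A, C, D, E, F
Pot 2: 96 chips, eligible: A, C, E, F
Pot 3: 9 chips, eligible: C, E, F
Pot 4: 10 chips, eligible: C, E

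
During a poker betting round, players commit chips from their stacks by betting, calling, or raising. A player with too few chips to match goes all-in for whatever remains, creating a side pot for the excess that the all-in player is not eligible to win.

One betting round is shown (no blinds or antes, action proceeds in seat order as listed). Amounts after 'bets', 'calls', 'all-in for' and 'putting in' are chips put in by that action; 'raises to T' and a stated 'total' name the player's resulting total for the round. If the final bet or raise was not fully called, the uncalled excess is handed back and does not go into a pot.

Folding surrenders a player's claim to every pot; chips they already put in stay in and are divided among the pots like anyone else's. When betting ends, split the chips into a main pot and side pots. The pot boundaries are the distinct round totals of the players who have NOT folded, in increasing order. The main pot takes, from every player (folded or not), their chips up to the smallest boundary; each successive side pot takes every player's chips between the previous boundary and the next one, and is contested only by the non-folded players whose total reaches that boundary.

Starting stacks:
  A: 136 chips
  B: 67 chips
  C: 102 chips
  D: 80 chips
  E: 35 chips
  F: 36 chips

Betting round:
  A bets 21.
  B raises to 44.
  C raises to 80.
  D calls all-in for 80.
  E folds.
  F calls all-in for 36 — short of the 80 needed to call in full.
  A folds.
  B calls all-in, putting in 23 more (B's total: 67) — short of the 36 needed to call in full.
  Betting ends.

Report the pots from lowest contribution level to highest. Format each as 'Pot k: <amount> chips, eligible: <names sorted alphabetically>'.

Contributions: A=21, B=67, C=80, D=80, F=36
Folded: A, E
Pot levels (distinct totals of non-folded players): 36, 67, 80
Layer 1-36: A 21 + B 36 + C 36 + D 36 + F 36 = 165 chips; eligible B, C, D, F
Layer 37-67: 31 each from B, C, D = 31*3 = 93 chips; eligible B, C, D
Layer 68-80: 13 each from C, D = 13*2 = 26 chips; eligible C, D

Pot 1: 165 chips, eligible: B, C, D, F
Pot 2: 93 chips, eligible: B, C, D
Pot 3: 26 chips, eligible: C, D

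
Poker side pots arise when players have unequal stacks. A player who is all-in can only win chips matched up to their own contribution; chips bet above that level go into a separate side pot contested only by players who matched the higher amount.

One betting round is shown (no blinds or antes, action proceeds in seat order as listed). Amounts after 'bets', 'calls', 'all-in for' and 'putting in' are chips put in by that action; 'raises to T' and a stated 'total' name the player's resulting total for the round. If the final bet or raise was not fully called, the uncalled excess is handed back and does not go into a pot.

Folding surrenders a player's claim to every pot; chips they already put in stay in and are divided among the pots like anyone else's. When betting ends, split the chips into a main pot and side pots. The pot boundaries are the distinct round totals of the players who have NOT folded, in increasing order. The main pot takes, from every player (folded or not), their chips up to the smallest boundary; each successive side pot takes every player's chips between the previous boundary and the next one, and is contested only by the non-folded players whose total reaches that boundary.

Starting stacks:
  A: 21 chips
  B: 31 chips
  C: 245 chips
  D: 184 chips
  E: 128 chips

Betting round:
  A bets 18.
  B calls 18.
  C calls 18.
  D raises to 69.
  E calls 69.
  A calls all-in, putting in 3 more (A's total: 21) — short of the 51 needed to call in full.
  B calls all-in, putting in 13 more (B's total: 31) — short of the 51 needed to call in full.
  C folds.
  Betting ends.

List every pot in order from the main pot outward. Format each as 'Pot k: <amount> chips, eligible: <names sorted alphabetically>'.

Contributions: A=21, B=31, C=18, D=69, E=69
Folded: C
Pot levels (distinct totals of non-folded players): 21, 31, 69
Layer 1-21: A 21 + B 21 + C 18 + D 21 + E 21 = 102 chips; eligible A, B, D, E
Layer 22-31: 10 each from B, D, E = 10*3 = 30 chips; eligible B, D, E
Layer 32-69: 38 each from D, E = 38*2 = 76 chips; eligible D, E

Pot 1: 102 chips, eligible: A, B, D, E
Pot 2: 30 chips, eligible: B, D, E
Pot 3: 76 chips, eligible: D, E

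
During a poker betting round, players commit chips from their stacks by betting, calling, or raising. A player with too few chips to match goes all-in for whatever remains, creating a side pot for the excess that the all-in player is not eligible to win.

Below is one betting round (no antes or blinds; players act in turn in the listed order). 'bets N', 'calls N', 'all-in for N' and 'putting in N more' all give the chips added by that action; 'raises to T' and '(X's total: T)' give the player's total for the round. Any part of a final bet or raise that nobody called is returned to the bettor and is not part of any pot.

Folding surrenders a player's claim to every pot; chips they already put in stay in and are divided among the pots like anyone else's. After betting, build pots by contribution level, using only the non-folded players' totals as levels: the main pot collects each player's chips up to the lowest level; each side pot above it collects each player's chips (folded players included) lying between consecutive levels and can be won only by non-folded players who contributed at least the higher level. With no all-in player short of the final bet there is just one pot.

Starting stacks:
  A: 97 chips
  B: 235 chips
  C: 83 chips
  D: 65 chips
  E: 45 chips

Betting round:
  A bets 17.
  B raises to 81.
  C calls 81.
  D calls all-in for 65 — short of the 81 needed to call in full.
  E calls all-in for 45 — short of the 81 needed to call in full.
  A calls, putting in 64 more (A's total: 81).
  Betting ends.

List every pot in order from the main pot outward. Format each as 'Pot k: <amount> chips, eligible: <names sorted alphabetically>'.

Contributions: A=81, B=81, C=81, D=65, E=45
Pot levels (distinct totals of non-folded players): 45, 65, 81
Layer 1-45: 45 each from A, B, C, D, E = 45*5 = 225 chips; eligible A, B, C, D, E
Layer 46-65: 20 each from A, B, C, D = 20*4 = 80 chips; eligible A, B, C, D
Layer 66-81: 16 each from A, B, C = 16*3 = 48 chips; eligible A, B, C

Pot 1: 225 chips, eligible: A, B, C, D, E
Pot 2: 80 chips, eligible: A, B, C, D
Pot 3: 48 chips, eligible: A, B, C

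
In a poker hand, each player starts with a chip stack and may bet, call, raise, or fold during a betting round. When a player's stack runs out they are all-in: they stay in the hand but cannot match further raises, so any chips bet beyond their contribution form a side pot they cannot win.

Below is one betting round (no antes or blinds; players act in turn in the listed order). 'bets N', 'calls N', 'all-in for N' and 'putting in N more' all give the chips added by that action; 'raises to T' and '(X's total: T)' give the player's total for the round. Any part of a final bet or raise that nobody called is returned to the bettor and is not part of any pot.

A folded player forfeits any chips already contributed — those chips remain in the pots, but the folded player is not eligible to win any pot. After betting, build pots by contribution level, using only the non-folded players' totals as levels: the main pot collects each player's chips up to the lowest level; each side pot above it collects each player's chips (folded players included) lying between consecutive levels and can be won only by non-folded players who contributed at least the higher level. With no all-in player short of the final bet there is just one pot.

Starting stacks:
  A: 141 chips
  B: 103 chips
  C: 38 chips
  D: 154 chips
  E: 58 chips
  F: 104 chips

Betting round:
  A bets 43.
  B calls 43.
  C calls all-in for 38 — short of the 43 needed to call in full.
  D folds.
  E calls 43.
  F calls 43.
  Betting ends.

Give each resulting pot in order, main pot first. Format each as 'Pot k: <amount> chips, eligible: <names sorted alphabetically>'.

Contributions: A=43, B=43, C=38, E=43, F=43
Folded: D
Pot levels (distinct totals of non-folded players): 38, 43
Layer 1-38: 38 each from A, B, C, E, F = 38*5 = 190 chips; eligible A, B, C, E, F
Layer 39-43: 5 each from A, B, E, F = 5*4 = 20 chips; eligible A, B, E, F

Pot 1: 190 chips, eligible: A, B, C, E, F
Pot 2: 20 chips, eligible: A, B, E, F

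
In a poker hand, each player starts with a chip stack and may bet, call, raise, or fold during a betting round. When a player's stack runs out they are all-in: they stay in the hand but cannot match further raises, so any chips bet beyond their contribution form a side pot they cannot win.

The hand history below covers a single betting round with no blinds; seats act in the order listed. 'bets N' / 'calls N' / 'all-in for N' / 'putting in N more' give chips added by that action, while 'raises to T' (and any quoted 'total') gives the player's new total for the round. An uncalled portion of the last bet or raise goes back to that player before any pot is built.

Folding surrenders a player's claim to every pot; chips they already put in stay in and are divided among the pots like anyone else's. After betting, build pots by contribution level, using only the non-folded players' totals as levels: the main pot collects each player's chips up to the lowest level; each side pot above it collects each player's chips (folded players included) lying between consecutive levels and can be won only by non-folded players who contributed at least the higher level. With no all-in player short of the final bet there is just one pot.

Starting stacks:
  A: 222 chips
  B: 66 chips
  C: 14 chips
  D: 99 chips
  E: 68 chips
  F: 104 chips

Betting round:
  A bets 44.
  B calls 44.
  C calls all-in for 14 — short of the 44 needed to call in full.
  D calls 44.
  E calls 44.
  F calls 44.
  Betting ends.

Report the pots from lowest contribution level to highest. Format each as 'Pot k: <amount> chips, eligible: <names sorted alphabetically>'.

Contributions: A=44, B=44, C=14, D=44, E=44, F=44
Pot levels (distinct totals of non-folded players): 14, 44
Layer 1-14: 14 each from A, B, C, D, E, F = 14*6 = 84 chips; eligible A, B, C, D, E, F
Layer 15-44: 30 each from A, B, D, E, F = 30*5 = 150 chips; eligible A, B, D, E, F

Pot 1: 84 chips, eligible: A, B, C, D, E, F
Pot 2: 150 chips, eligible: A, B, D, E, F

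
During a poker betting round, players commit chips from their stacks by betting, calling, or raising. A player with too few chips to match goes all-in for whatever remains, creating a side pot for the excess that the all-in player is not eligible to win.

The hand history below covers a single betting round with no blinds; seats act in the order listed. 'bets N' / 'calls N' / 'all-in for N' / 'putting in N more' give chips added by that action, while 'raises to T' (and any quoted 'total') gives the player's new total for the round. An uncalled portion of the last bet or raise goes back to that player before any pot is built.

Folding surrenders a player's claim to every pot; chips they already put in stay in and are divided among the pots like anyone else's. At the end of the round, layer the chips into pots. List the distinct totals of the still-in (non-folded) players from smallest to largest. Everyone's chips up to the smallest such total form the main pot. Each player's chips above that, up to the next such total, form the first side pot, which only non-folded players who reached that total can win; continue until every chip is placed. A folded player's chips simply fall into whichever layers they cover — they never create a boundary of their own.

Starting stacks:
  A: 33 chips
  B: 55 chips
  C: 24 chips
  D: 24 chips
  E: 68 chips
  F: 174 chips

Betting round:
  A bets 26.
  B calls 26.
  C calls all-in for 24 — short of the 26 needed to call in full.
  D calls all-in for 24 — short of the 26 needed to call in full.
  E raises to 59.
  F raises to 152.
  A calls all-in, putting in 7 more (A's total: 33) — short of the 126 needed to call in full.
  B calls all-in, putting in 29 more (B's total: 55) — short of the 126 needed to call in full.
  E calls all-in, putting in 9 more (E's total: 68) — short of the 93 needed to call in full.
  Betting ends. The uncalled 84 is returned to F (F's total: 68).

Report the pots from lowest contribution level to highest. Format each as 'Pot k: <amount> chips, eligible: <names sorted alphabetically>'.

Pot 1: 144 chips, eligible: A, B, C, D, E, F
Pot 2: 36 chips, eligible: A, B, E, F
Pot 3: 66 chips, eligible: B, E, F
Pot 4: 26 chips, eligible: E, F

Derivation:
Contributions (after 84 returned to F): A=33, B=55, C=24, D=24, E=68, F=68
Pot levels (distinct totals of non-folded players): 24, 33, 55, 68
Layer 1-24: 24 each from A, B, C, D, E, F = 24*6 = 144 chips; eligible A, B, C, D, E, F
Layer 25-33: 9 each from A, B, E, F = 9*4 = 36 chips; eligible A, B, E, F
Layer 34-55: 22 each from B, E, F = 22*3 = 66 chips; eligible B, E, F
Layer 56-68: 13 each from E, F = 13*2 = 26 chips; eligible E, F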